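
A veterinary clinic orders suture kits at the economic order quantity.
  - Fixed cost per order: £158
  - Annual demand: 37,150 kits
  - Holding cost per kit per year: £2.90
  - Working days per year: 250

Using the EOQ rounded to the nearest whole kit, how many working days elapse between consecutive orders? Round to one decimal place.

13.5 days

2DS/H = 2·37,150·158/2.9 = 4,048,068.97
EOQ = √4,048,068.97 ≈ 2,011.98 → Q = 2,012 kits
Cycle time = (working days × Q)/D = (250 × 2,012) / 37,150 = 13.540 days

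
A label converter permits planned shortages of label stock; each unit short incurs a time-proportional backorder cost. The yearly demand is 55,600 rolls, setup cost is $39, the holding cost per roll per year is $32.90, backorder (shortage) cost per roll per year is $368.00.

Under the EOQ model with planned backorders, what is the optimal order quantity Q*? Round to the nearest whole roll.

Q* = √(2DS/H) · √((H + b)/b)
   = √(2 × 55,600 × 39 / 32.9) · √((32.9 + 368) / 368)
   = 363.067 × 1.0437 ≈ 378.95

379 rolls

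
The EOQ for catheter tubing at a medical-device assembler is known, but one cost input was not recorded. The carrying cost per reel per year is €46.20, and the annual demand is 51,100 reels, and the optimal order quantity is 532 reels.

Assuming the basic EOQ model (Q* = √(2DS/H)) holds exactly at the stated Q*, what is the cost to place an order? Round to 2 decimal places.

€127.94

EOQ relation: Q² = 2DS/H, so rearrange for the unknown.
S = Q²H / (2D) = 532² × 46.2 / (2 × 51,100) = 127.9424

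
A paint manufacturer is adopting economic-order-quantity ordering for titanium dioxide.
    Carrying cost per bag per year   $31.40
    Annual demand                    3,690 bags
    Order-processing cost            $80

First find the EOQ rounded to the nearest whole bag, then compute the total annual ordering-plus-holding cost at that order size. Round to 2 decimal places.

$4,305.64

Optimal lot size Q* = (2 × 3,690 × $80 / $31.4)^½ ≈ 137.12 → Q = 137 bags
Ordering: D/Q × S = 3,690/137 × $80 = $2,154.74
Holding:  Q/2 × H = 137/2 × $31.4 = $2,150.90
Total = $2,154.74 + $2,150.90 = $4,305.64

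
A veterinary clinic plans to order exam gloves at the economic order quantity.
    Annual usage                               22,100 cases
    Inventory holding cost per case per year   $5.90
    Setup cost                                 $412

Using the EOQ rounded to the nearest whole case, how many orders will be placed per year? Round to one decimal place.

12.6 orders per year

Q* = √(2·D·S / H) = √(2·22,100·412 / 5.9) = √3,086,508.5 ≈ 1,756.85 → Q = 1,757
Orders per year = D/Q = 22,100 / 1,757 = 12.578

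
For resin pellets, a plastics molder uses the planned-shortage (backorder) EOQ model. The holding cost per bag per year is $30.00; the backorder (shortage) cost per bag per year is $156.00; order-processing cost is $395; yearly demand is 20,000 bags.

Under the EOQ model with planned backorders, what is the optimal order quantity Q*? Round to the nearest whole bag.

Q* = √(2DS/H) · √((H + b)/b)
   = √(2 × 20,000 × 395 / 30) · √((30 + 156) / 156)
   = 725.718 × 1.0919 ≈ 792.43

792 bags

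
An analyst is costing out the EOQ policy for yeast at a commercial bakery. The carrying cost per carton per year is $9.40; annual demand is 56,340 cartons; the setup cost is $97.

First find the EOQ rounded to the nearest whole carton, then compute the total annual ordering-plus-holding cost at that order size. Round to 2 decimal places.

2DS/H = 2·56,340·97/9.4 = 1,162,761.70
EOQ = √1,162,761.70 ≈ 1,078.31 → Q = 1,078 cartons
Orders/yr = 56,340/1,078 = 52.263; ordering cost = 52.263 × $97 = $5,069.55
Average inventory = 1,078/2 = 539; holding cost = 539 × $9.4 = $5,066.60
Total = $5,069.55 + $5,066.60 = $10,136.15

$10,136.15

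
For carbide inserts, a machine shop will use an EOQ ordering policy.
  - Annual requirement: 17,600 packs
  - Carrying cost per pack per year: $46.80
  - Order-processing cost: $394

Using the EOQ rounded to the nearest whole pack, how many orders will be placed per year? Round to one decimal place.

32.4 orders per year

EOQ = √(2DS/H) = √(2 × 17,600 × 394 / 46.8)
    = √(296,341.88) ≈ 544.37 → Q = 544
Orders per year = D/Q = 17,600 / 544 = 32.353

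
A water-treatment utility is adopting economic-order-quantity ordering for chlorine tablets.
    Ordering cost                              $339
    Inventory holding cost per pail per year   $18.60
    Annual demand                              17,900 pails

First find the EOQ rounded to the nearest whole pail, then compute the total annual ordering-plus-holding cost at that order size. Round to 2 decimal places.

$15,024.42

Q* = √(2·D·S / H) = √(2·17,900·339 / 18.6) = √652,483.9 ≈ 807.76 → Q = 808 pails
Orders/yr = 17,900/808 = 22.153; ordering cost = 22.153 × $339 = $7,510.02
Average inventory = 808/2 = 404; holding cost = 404 × $18.6 = $7,514.40
Total = $7,510.02 + $7,514.40 = $15,024.42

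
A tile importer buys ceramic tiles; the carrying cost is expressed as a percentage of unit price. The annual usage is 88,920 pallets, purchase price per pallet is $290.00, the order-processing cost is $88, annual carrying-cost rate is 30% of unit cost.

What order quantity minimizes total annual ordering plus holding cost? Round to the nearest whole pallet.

424 pallets

Holding cost per pallet per year: H = 30% × $290 = $87.0000
Q* = √(2·D·S / H) = √(2·88,920·88 / 87) = √179,884.1 ≈ 424.13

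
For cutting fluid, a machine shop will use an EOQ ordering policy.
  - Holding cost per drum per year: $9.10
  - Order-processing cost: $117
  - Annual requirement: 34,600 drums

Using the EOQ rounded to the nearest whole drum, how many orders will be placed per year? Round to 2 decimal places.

36.69 orders per year

Q* = √(2·D·S / H) = √(2·34,600·117 / 9.1) = √889,714.3 ≈ 943.25 → Q = 943
Orders per year = D/Q = 34,600 / 943 = 36.691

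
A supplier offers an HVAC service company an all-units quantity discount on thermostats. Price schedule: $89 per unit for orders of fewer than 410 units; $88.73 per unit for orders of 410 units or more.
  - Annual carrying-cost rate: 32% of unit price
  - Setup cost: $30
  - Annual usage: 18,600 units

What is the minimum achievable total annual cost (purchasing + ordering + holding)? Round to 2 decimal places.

H₁ = 32%×$89 = $28.4800;  H₂ = 32%×$88.73 = $28.3936
EOQ₁ = √(2×18,600×30/28.4800) = 197.95  (< 410, feasible at tier 1)
EOQ₂ = √(2×18,600×30/28.3936) = 198.25  (< 410 → use Q = 410 at tier-2 price)
TC(tier 1 (EOQ₁), Q≈198.0) = $1,661,037.70
TC(tier 2, Q≈410.0) = $1,657,559.66
Minimum at tier 2: $1,657,559.66

$1,657,559.66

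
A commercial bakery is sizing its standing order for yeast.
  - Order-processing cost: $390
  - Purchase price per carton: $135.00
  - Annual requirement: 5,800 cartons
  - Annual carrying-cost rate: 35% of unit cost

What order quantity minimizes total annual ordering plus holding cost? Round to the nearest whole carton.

H = i·C = 0.35 × $135 = $47.2500 per carton-year
Optimal lot size Q* = (2 × 5,800 × $390 / $47.25)^½ ≈ 309.43

309 cartons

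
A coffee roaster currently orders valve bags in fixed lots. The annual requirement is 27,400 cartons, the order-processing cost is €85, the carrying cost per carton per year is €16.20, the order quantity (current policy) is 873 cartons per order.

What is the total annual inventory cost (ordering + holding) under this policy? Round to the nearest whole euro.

Ordering: D/Q × S = 27,400/873 × €85 = €2,667.81
Holding:  Q/2 × H = 873/2 × €16.2 = €7,071.30
Total = €2,667.81 + €7,071.30 = €9,739.11

€9,739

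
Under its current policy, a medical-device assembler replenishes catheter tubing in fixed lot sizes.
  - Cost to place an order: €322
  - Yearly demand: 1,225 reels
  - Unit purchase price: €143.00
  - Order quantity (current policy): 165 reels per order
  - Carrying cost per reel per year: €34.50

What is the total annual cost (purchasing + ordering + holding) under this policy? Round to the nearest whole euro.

€180,412

Orders/yr = 1,225/165 = 7.424; ordering cost = 7.424 × €322 = €2,390.61
Average inventory = 165/2 = 82.5; holding cost = 82.5 × €34.5 = €2,846.25
Purchase cost = D·C = 1,225 × 143 = €175,175.00
Total = €2,390.61 + €2,846.25 + €175,175.00 = €180,411.86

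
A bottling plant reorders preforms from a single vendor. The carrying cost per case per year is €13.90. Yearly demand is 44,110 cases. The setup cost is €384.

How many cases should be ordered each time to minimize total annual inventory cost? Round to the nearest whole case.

Optimal lot size Q* = (2 × 44,110 × €384 / €13.9)^½ ≈ 1,561.14

1,561 cases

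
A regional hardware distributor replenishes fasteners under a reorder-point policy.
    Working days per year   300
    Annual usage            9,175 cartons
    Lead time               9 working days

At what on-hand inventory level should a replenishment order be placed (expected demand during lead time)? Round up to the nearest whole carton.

276 cartons

Daily demand d = 9,175 / 300 = 30.583 cartons/day
Demand during lead time = 30.583 × 9 = 275.25
Reorder point = 275.25 → round up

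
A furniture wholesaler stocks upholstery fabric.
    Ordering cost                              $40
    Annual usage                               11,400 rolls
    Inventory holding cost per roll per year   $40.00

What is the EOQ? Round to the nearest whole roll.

EOQ = √(2DS/H) = √(2 × 11,400 × 40 / 40)
    = √(22,800.00) ≈ 151.00

151 rolls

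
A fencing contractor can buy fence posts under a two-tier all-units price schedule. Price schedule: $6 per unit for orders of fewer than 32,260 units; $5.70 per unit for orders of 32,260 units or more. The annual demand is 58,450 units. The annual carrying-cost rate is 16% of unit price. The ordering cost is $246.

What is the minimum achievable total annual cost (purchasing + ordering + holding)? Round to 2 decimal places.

$348,321.27

H₁ = 16%×$6 = $0.9600;  H₂ = 16%×$5.70 = $0.9120
EOQ₁ = √(2×58,450×246/0.9600) = 5,473.17  (< 32,260, feasible at tier 1)
EOQ₂ = √(2×58,450×246/0.9120) = 5,615.36  (< 32,260 → use Q = 32,260 at tier-2 price)
TC(tier 1 (EOQ₁), Q≈5,473.2) = $355,954.25
TC(tier 2, Q≈32,260.0) = $348,321.27
Minimum at tier 2: $348,321.27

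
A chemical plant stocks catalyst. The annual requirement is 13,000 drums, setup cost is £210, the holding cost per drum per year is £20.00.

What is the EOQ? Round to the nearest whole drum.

EOQ = √(2DS/H) = √(2 × 13,000 × 210 / 20)
    = √(273,000.00) ≈ 522.49

522 drums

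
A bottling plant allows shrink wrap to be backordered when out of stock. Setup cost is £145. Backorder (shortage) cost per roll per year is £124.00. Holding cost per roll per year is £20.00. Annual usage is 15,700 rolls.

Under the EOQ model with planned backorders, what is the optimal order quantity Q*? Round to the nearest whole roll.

514 rolls

Q* = √(2DS/H) · √((H + b)/b)
   = √(2 × 15,700 × 145 / 20) · √((20 + 124) / 124)
   = 477.127 × 1.0776 ≈ 514.17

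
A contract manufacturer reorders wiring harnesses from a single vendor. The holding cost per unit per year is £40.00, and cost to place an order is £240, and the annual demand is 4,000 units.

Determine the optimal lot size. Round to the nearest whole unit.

219 units

EOQ = √(2DS/H) = √(2 × 4,000 × 240 / 40)
    = √(48,000.00) ≈ 219.09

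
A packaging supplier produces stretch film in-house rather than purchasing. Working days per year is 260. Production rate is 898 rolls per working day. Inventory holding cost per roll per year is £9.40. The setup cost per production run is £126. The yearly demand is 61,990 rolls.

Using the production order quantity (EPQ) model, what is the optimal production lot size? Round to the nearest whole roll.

d = 61,990/260 = 238.4231 rolls/day;  effective holding cost H(1 − d/p) = 9.4·(1 − 238.4231/898) = 6.90426
Q* = √(2DS / H_eff) = √(2·61,990·126 / 6.90426) ≈ 1,504.19

1,504 rolls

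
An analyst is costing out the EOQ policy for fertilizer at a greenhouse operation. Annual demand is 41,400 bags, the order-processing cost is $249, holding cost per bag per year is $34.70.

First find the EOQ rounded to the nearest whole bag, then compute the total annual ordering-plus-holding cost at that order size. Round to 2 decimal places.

Q* = √(2·D·S / H) = √(2·41,400·249 / 34.7) = √594,155.6 ≈ 770.81 → Q = 771 bags
Orders/yr = 41,400/771 = 53.696; ordering cost = 53.696 × $249 = $13,370.43
Average inventory = 771/2 = 385.5; holding cost = 385.5 × $34.7 = $13,376.85
Total = $13,370.43 + $13,376.85 = $26,747.28

$26,747.28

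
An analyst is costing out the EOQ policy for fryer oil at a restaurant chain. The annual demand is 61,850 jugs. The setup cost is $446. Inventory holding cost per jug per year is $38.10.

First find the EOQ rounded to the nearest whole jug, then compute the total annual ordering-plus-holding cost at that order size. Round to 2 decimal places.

$45,847.41

EOQ = √(2DS/H) = √(2 × 61,850 × 446 / 38.1)
    = √(1,448,036.75) ≈ 1,203.34 → Q = 1,203 jugs
Orders/yr = 61,850/1,203 = 51.413; ordering cost = 51.413 × $446 = $22,930.26
Average inventory = 1,203/2 = 601.5; holding cost = 601.5 × $38.1 = $22,917.15
Total = $22,930.26 + $22,917.15 = $45,847.41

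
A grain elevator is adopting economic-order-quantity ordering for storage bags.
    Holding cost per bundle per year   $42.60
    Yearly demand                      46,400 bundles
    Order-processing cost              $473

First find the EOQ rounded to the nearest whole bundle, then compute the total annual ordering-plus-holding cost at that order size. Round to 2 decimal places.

Q* = √(2·D·S / H) = √(2·46,400·473 / 42.6) = √1,030,385.0 ≈ 1,015.08 → Q = 1,015 bundles
Orders/yr = 46,400/1,015 = 45.714; ordering cost = 45.714 × $473 = $21,622.86
Average inventory = 1,015/2 = 507.5; holding cost = 507.5 × $42.6 = $21,619.50
Total = $21,622.86 + $21,619.50 = $43,242.36

$43,242.36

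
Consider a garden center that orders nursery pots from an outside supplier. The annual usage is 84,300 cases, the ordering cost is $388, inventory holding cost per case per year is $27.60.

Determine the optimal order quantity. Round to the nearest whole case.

1,540 cases

EOQ = √(2DS/H) = √(2 × 84,300 × 388 / 27.6)
    = √(2,370,173.91) ≈ 1,539.54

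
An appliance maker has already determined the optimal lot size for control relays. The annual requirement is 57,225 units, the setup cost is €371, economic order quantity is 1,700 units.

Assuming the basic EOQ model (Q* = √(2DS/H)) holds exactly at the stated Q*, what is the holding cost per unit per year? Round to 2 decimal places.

€14.69

EOQ relation: Q² = 2DS/H, so rearrange for the unknown.
H = 2DS / Q² = 2 × 57,225 × 371 / 1,700² = 14.6924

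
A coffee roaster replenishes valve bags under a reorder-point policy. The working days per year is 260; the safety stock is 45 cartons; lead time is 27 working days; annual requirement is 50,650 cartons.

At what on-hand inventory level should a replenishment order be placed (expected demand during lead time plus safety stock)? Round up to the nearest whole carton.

5,305 cartons

Daily demand d = 50,650 / 260 = 194.808 cartons/day
Demand during lead time = 194.808 × 27 = 5,259.81
Reorder point = 5,259.81 + 45 = 5,304.81 → round up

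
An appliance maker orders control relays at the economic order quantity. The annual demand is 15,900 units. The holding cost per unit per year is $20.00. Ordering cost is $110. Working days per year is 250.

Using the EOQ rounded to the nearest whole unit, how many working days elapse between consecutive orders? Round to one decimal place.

6.6 days

Optimal lot size Q* = (2 × 15,900 × $110 / $20)^½ ≈ 418.21 → Q = 418 units
Cycle time = (working days × Q)/D = (250 × 418) / 15,900 = 6.572 days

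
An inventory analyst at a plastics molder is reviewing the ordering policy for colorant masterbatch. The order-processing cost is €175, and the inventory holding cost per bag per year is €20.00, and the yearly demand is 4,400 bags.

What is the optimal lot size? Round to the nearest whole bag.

277 bags

2DS/H = 2·4,400·175/20 = 77,000.00
EOQ = √77,000.00 ≈ 277.49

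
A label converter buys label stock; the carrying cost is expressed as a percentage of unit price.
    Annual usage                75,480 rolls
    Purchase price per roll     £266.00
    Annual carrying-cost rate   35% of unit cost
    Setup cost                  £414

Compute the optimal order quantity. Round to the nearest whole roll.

819 rolls

Carrying cost H = £266 × 35% = £93.1000/roll/yr
Optimal lot size Q* = (2 × 75,480 × £414 / £93.1)^½ ≈ 819.33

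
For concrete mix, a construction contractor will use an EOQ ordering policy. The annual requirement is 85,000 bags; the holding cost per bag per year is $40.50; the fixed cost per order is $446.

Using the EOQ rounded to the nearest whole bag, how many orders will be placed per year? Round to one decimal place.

Q* = √(2·D·S / H) = √(2·85,000·446 / 40.5) = √1,872,098.8 ≈ 1,368.25 → Q = 1,368
N = D/Q = 85,000/1,368 ≈ 62.135 orders/yr

62.1 orders per year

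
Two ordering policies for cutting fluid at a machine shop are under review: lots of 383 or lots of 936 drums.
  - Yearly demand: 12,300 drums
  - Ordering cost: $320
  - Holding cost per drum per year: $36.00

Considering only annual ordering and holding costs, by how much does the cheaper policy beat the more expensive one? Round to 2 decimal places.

$3,882.37

For each Q, cost = (D/Q)·S + (Q/2)·H.
TC(383) = (12,300/383)×320 + (383/2)×36 = $17,170.76
TC(936) = (12,300/936)×320 + (936/2)×36 = $21,053.13
|ΔTC| = |$17,170.76 − $21,053.13| = $3,882.37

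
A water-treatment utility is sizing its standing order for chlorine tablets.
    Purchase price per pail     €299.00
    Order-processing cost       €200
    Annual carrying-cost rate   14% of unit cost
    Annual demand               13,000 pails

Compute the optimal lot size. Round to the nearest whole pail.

352 pails

Holding cost per pail per year: H = 14% × €299 = €41.8600
EOQ = √(2DS/H) = √(2 × 13,000 × 200 / 41.86)
    = √(124,223.60) ≈ 352.45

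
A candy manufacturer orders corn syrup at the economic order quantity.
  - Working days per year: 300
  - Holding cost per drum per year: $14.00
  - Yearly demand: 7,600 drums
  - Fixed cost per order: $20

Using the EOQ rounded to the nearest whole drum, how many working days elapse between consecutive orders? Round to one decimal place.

5.8 days

Optimal lot size Q* = (2 × 7,600 × $20 / $14)^½ ≈ 147.36 → Q = 147 drums
T = Q/D × 300 days = 147/7,600 × 300 = 5.803 days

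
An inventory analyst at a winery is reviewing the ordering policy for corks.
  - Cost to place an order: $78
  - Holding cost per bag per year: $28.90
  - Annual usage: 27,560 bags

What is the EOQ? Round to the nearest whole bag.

386 bags

Optimal lot size Q* = (2 × 27,560 × $78 / $28.9)^½ ≈ 385.70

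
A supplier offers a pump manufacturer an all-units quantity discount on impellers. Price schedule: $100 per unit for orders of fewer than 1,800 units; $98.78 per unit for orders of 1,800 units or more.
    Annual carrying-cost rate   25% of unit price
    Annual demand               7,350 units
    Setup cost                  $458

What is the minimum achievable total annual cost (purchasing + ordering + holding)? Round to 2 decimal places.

H₁ = 25%×$100 = $25.0000;  H₂ = 25%×$98.78 = $24.6950
EOQ₁ = √(2×7,350×458/25.0000) = 518.95  (< 1,800, feasible at tier 1)
EOQ₂ = √(2×7,350×458/24.6950) = 522.14  (< 1,800 → use Q = 1,800 at tier-2 price)
TC(tier 1 (EOQ₁), Q≈518.9) = $747,973.63
TC(tier 2, Q≈1,800.0) = $750,128.67
Minimum at tier 1 (EOQ₁): $747,973.63

$747,973.63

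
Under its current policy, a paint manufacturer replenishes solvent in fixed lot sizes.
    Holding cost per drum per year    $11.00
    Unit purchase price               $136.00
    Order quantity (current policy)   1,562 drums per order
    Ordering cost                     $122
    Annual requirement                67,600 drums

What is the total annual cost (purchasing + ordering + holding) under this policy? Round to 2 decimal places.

$9,207,470.90

Ordering: D/Q × S = 67,600/1,562 × $122 = $5,279.90
Holding:  Q/2 × H = 1,562/2 × $11 = $8,591.00
Purchase cost = D·C = 67,600 × 136 = $9,193,600.00
Total = $5,279.90 + $8,591.00 + $9,193,600.00 = $9,207,470.90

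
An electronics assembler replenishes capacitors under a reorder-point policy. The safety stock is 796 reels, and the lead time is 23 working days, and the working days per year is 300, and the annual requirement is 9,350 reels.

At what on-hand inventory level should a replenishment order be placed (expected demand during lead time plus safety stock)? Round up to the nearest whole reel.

Daily demand d = 9,350 / 300 = 31.167 reels/day
Demand during lead time = 31.167 × 23 = 716.83
Reorder point = 716.83 + 796 = 1,512.83 → round up

1,513 reels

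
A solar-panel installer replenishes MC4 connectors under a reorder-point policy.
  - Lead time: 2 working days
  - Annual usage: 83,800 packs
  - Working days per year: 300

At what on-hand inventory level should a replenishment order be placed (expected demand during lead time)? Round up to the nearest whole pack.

559 packs

Daily demand d = 83,800 / 300 = 279.333 packs/day
Demand during lead time = 279.333 × 2 = 558.67
Reorder point = 558.67 → round up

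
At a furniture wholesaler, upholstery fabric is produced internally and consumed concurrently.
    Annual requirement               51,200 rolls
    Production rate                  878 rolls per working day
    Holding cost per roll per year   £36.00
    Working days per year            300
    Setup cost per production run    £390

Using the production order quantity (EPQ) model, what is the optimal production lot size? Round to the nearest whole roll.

1,173 rolls

Daily demand d = 51,200/300 = 170.667; p = 878; 1 − d/p = 0.80562
EPQ = √(2DS / (H(1 − d/p)))
    = √(2 × 51,200 × 390 / (36 × 0.80562)) ≈ 1,173.45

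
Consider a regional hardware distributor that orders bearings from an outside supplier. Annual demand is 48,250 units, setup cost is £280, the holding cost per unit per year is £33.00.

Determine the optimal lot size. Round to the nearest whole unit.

905 units

Optimal lot size Q* = (2 × 48,250 × £280 / £33)^½ ≈ 904.87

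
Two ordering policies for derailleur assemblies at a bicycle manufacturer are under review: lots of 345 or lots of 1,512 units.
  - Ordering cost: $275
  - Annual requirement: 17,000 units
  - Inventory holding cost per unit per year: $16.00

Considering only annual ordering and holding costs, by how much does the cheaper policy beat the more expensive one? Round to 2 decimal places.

$1,122.79

TC(Q) = (D/Q)S + (Q/2)H
TC(345) = (17,000/345)×275 + (345/2)×16 = $16,310.72
TC(1,512) = (17,000/1,512)×275 + (1,512/2)×16 = $15,187.93
Cheaper: Q = 1,512.  Difference = $1,122.79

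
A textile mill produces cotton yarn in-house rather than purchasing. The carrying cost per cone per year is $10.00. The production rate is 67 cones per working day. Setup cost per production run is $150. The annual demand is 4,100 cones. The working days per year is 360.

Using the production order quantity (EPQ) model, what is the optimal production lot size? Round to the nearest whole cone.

d = 4,100/360 = 11.3889 cones/day;  effective holding cost H(1 − d/p) = 10·(1 − 11.3889/67) = 8.30017
Q* = √(2DS / H_eff) = √(2·4,100·150 / 8.30017) ≈ 384.95

385 cones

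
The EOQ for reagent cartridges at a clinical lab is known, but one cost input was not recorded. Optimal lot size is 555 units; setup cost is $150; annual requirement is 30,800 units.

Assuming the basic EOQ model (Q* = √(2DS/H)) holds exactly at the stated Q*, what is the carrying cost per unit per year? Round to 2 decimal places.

$30.00

EOQ relation: Q² = 2DS/H, so rearrange for the unknown.
H = 2DS / Q² = 2 × 30,800 × 150 / 555² = 29.9976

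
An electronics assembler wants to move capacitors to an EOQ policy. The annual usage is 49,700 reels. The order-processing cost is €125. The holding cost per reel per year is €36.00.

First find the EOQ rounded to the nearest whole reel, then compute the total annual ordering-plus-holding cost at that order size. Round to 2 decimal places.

€21,149.48

2DS/H = 2·49,700·125/36 = 345,138.89
EOQ = √345,138.89 ≈ 587.49 → Q = 587 reels
Annual ordering cost = (D/Q)·S = (49,700/587) × 125 = €10,583.48
Annual holding cost  = (Q/2)·H = (587/2) × 36 = €10,566.00
Total = €10,583.48 + €10,566.00 = €21,149.48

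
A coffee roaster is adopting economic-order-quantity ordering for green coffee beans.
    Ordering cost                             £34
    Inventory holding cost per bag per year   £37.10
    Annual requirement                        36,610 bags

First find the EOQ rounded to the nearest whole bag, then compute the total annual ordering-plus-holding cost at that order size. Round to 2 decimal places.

£9,610.40

Q* = √(2·D·S / H) = √(2·36,610·34 / 37.1) = √67,101.9 ≈ 259.04 → Q = 259 bags
Ordering: D/Q × S = 36,610/259 × £34 = £4,805.95
Holding:  Q/2 × H = 259/2 × £37.1 = £4,804.45
Total = £4,805.95 + £4,804.45 = £9,610.40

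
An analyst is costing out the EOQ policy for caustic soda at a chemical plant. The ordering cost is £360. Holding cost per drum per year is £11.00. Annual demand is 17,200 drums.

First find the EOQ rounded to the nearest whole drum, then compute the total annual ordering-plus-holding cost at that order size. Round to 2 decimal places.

£11,671.50

Optimal lot size Q* = (2 × 17,200 × £360 / £11)^½ ≈ 1,061.05 → Q = 1,061 drums
Annual ordering cost = (D/Q)·S = (17,200/1,061) × 360 = £5,836.00
Annual holding cost  = (Q/2)·H = (1,061/2) × 11 = £5,835.50
Total = £5,836.00 + £5,835.50 = £11,671.50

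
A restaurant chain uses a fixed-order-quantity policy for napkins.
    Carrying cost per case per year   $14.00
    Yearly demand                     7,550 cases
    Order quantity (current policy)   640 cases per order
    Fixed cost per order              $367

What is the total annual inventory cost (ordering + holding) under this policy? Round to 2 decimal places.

$8,809.45

Ordering: D/Q × S = 7,550/640 × $367 = $4,329.45
Holding:  Q/2 × H = 640/2 × $14 = $4,480.00
Total = $4,329.45 + $4,480.00 = $8,809.45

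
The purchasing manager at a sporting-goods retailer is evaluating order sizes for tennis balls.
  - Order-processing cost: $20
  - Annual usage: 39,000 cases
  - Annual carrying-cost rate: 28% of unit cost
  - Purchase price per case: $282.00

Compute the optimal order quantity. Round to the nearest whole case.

H = i·C = 0.28 × $282 = $78.9600 per case-year
Q* = √(2·D·S / H) = √(2·39,000·20 / 78.96) = √19,756.8 ≈ 140.56

141 cases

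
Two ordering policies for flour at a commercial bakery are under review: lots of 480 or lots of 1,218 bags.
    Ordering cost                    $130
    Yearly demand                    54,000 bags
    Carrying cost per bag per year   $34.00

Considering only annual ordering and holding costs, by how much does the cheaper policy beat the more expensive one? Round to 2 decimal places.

Annual cost at Q: ordering D·S/Q plus holding Q·H/2.
TC(480) = (54,000/480)×130 + (480/2)×34 = $22,785.00
TC(1,218) = (54,000/1,218)×130 + (1,218/2)×34 = $26,469.55
|ΔTC| = |$22,785.00 − $26,469.55| = $3,684.55

$3,684.55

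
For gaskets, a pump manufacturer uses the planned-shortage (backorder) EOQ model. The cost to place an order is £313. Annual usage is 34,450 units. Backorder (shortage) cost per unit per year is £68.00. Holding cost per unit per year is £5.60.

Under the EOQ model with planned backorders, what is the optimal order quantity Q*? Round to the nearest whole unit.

Q* = √(2DS/H) · √((H + b)/b)
   = √(2 × 34,450 × 313 / 5.6) · √((5.6 + 68) / 68)
   = 1,962.401 × 1.0404 ≈ 2,041.61

2,042 units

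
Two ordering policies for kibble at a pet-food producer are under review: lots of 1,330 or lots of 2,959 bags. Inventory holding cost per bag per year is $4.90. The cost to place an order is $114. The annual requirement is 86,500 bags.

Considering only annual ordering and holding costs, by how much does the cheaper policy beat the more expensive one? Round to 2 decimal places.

$90.69

For each Q, cost = (D/Q)·S + (Q/2)·H.
TC(1,330) = (86,500/1,330)×114 + (1,330/2)×4.9 = $10,672.79
TC(2,959) = (86,500/2,959)×114 + (2,959/2)×4.9 = $10,582.09
Cheaper: Q = 2,959.  Difference = $90.69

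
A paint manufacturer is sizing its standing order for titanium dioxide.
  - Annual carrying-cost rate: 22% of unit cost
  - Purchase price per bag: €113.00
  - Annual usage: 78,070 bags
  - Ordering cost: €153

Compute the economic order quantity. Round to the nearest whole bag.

Holding cost per bag per year: H = 22% × €113 = €24.8600
Optimal lot size Q* = (2 × 78,070 × €153 / €24.86)^½ ≈ 980.28

980 bags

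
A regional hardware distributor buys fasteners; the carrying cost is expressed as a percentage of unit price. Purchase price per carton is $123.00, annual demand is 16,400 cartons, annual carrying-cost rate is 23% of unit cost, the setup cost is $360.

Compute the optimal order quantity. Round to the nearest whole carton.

646 cartons

Holding cost per carton per year: H = 23% × $123 = $28.2900
2DS/H = 2·16,400·360/28.29 = 417,391.30
EOQ = √417,391.30 ≈ 646.06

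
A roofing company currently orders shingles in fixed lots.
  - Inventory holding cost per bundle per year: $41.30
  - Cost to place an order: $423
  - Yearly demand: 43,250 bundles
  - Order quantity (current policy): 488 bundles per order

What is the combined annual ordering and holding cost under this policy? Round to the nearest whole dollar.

Ordering: D/Q × S = 43,250/488 × $423 = $37,489.24
Holding:  Q/2 × H = 488/2 × $41.3 = $10,077.20
Total = $37,489.24 + $10,077.20 = $47,566.44

$47,566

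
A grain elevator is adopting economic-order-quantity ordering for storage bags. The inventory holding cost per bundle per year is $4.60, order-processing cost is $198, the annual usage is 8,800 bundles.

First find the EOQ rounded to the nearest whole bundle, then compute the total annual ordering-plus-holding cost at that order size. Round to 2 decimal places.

$4,003.76

Q* = √(2·D·S / H) = √(2·8,800·198 / 4.6) = √757,565.2 ≈ 870.38 → Q = 870 bundles
Annual ordering cost = (D/Q)·S = (8,800/870) × 198 = $2,002.76
Annual holding cost  = (Q/2)·H = (870/2) × 4.6 = $2,001.00
Total = $2,002.76 + $2,001.00 = $4,003.76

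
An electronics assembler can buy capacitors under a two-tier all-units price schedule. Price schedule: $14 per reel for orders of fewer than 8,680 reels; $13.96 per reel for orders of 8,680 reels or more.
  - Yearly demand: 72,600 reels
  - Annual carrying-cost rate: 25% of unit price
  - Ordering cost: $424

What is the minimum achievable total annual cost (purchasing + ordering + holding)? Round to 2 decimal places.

$1,031,079.13

H₁ = 25%×$14 = $3.5000;  H₂ = 25%×$13.96 = $3.4900
EOQ₁ = √(2×72,600×424/3.5000) = 4,194.04  (< 8,680, feasible at tier 1)
EOQ₂ = √(2×72,600×424/3.4900) = 4,200.04  (< 8,680 → use Q = 8,680 at tier-2 price)
TC(tier 1 (EOQ₁), Q≈4,194.0) = $1,031,079.13
TC(tier 2, Q≈8,680.0) = $1,032,188.96
Minimum at tier 1 (EOQ₁): $1,031,079.13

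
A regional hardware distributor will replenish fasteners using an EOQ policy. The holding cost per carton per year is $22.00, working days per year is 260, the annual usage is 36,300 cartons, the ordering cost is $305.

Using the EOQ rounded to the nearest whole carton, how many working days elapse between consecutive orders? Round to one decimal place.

EOQ = √(2DS/H) = √(2 × 36,300 × 305 / 22)
    = √(1,006,500.00) ≈ 1,003.24 → Q = 1,003 cartons
T = Q/D × 260 days = 1,003/36,300 × 260 = 7.184 days

7.2 days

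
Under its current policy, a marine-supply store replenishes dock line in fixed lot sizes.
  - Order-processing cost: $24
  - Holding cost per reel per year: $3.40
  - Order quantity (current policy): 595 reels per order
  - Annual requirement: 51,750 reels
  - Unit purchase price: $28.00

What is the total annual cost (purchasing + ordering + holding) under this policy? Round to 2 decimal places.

Ordering: D/Q × S = 51,750/595 × $24 = $2,087.39
Holding:  Q/2 × H = 595/2 × $3.4 = $1,011.50
Purchase cost = D·C = 51,750 × 28 = $1,449,000.00
Total = $2,087.39 + $1,011.50 + $1,449,000.00 = $1,452,098.89

$1,452,098.89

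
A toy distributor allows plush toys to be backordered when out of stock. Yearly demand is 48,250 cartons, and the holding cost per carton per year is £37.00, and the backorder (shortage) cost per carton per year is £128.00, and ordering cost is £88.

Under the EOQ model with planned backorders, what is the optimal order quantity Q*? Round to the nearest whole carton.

Basic EOQ = √(2·48,250·88/37) = 479.076
Backorder adjustment √((H+b)/b) = √((37+128)/128) = 1.1354
Q* = 479.076 × 1.1354 ≈ 543.93

544 cartons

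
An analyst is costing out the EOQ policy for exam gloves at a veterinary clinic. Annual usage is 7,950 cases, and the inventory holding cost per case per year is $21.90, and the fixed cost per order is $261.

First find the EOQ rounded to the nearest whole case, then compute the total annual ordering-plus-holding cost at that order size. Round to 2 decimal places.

Q* = √(2·D·S / H) = √(2·7,950·261 / 21.9) = √189,493.2 ≈ 435.31 → Q = 435 cases
Ordering: D/Q × S = 7,950/435 × $261 = $4,770.00
Holding:  Q/2 × H = 435/2 × $21.9 = $4,763.25
Total = $4,770.00 + $4,763.25 = $9,533.25

$9,533.25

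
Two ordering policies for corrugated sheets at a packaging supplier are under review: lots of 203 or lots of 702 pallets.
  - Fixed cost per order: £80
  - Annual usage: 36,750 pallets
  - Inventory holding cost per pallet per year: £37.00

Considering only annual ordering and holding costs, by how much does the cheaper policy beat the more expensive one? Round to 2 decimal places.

£1,063.22

TC(Q) = (D/Q)S + (Q/2)H
TC(203) = (36,750/203)×80 + (203/2)×37 = £18,238.26
TC(702) = (36,750/702)×80 + (702/2)×37 = £17,175.03
Lots of 702 are cheaper by £1,063.22.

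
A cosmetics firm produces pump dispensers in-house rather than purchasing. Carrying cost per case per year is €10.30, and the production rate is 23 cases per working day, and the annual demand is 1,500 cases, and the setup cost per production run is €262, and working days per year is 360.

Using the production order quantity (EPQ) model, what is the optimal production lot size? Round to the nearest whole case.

Daily demand d = 1,500/360 = 4.167; p = 23; 1 − d/p = 0.81884
EPQ = √(2DS / (H(1 − d/p)))
    = √(2 × 1,500 × 262 / (10.3 × 0.81884)) ≈ 305.28

305 cases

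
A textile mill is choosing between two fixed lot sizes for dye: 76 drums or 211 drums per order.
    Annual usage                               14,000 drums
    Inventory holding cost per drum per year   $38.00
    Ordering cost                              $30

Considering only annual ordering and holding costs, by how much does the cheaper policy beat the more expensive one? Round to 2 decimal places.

$970.79

TC(Q) = (D/Q)S + (Q/2)H
TC(76) = (14,000/76)×30 + (76/2)×38 = $6,970.32
TC(211) = (14,000/211)×30 + (211/2)×38 = $5,999.52
Cheaper: Q = 211.  Difference = $970.79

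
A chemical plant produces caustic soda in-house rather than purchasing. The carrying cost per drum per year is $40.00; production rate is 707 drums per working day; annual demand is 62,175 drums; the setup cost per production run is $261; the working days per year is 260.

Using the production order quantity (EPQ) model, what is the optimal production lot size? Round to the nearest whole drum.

1,107 drums

d = 62,175/260 = 239.1346 drums/day;  effective holding cost H(1 − d/p) = 40·(1 − 239.1346/707) = 26.47046
Q* = √(2DS / H_eff) = √(2·62,175·261 / 26.47046) ≈ 1,107.29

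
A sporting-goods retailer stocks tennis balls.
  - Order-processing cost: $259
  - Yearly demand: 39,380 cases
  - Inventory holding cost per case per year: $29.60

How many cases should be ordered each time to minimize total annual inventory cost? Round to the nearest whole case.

2DS/H = 2·39,380·259/29.6 = 689,150.00
EOQ = √689,150.00 ≈ 830.15

830 cases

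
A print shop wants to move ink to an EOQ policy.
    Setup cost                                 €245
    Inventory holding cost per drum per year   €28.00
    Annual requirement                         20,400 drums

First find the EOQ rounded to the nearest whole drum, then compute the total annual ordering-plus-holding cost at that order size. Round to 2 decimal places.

€16,729.86

EOQ = √(2DS/H) = √(2 × 20,400 × 245 / 28)
    = √(357,000.00) ≈ 597.49 → Q = 597 drums
Annual ordering cost = (D/Q)·S = (20,400/597) × 245 = €8,371.86
Annual holding cost  = (Q/2)·H = (597/2) × 28 = €8,358.00
Total = €8,371.86 + €8,358.00 = €16,729.86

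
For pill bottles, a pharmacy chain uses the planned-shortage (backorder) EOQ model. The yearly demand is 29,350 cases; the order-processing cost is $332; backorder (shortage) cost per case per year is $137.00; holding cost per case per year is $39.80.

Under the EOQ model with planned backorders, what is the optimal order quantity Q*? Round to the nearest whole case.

Basic EOQ = √(2·29,350·332/39.8) = 699.756
Backorder adjustment √((H+b)/b) = √((39.8+137)/137) = 1.1360
Q* = 699.756 × 1.1360 ≈ 794.93

795 cases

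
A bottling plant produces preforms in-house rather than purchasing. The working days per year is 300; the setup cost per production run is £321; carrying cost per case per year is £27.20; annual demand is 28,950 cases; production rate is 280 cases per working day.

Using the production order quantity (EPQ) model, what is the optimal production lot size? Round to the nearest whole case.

Daily demand d = 28,950/300 = 96.500; p = 280; 1 − d/p = 0.65536
EPQ = √(2DS / (H(1 − d/p)))
    = √(2 × 28,950 × 321 / (27.2 × 0.65536)) ≈ 1,021.10

1,021 cases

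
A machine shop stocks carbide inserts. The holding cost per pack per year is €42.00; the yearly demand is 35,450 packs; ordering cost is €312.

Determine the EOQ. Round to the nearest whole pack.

726 packs

Optimal lot size Q* = (2 × 35,450 × €312 / €42)^½ ≈ 725.73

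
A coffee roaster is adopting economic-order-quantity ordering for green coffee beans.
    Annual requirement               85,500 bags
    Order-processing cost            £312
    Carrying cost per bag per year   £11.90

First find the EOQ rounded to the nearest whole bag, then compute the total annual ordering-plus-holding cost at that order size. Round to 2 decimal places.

2DS/H = 2·85,500·312/11.9 = 4,483,361.34
EOQ = √4,483,361.34 ≈ 2,117.39 → Q = 2,117 bags
Orders/yr = 85,500/2,117 = 40.387; ordering cost = 40.387 × £312 = £12,600.85
Average inventory = 2,117/2 = 1058.5; holding cost = 1058.5 × £11.9 = £12,596.15
Total = £12,600.85 + £12,596.15 = £25,197.00

£25,197.00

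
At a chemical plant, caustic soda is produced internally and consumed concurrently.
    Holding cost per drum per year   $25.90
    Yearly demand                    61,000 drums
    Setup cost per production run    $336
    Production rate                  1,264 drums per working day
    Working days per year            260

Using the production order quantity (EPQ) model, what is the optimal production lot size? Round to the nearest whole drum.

1,394 drums

Daily demand d = 61,000/260 = 234.615; p = 1264; 1 − d/p = 0.81439
EPQ = √(2DS / (H(1 − d/p)))
    = √(2 × 61,000 × 336 / (25.9 × 0.81439)) ≈ 1,394.07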